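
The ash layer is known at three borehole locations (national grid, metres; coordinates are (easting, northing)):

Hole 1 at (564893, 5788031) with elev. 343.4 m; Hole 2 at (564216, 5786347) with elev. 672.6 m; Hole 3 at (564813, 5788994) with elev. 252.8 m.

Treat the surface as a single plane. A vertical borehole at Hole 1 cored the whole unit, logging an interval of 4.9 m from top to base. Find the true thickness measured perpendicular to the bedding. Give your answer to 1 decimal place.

Two edge vectors: Hole 1→Hole 2 = (-677, -1684, 329.2), Hole 1→Hole 3 = (-80, 963, -90.6).
Normal n = (Hole 1→Hole 2) × (Hole 1→Hole 3) = (-164449.2, -87672.2, -786671).
So ∂z/∂E = −n_x/n_z = −0.20904 and ∂z/∂N = −n_y/n_z = −0.11145.
|∇z| = √(a²+b²) = 0.23690, so dip δ = arctan(0.23690) = 13.33°.
True thickness = vertical thickness × cos δ = 4.9 × cos 13.33° = 4.8 m.

4.8 m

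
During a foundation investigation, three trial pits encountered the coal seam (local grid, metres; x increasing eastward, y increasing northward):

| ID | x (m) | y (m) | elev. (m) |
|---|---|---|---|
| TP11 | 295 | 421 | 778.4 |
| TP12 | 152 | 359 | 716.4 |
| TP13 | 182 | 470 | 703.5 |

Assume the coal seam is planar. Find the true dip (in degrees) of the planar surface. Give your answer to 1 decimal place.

Let the plane be z = a·x + b·y + c.
TP12−TP11: −143a − 62b = −62;  TP13−TP11: −113a + 49b = −74.9.
Solving gives a = 0.54819, b = −0.26438.
Gradient magnitude |∇z| = √(a² + b²) = √(0.30051 + 0.06989) = 0.60861.
True dip = arctan(0.60861) = 31.3°, dipping toward WNW (azimuth ≈ 296°).

31.3°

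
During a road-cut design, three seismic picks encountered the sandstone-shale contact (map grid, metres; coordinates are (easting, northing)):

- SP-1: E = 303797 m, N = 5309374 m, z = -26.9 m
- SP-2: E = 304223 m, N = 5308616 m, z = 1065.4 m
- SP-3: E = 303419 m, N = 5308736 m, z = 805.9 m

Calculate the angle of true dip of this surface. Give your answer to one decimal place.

54.1°

Two edge vectors: SP-1→SP-2 = (426, -758, 1092.3), SP-1→SP-3 = (-378, -638, 832.8).
Normal n = (SP-1→SP-2) × (SP-1→SP-3) = (65625, -767662.2, -558312).
So ∂z/∂E = −n_x/n_z = 0.11754 and ∂z/∂N = −n_y/n_z = −1.37497.
Gradient magnitude |∇z| = √(a² + b²) = √(0.01382 + 1.89054) = 1.37998.
True dip = arctan(1.37998) = 54.1°, dipping toward N (azimuth ≈ 355°).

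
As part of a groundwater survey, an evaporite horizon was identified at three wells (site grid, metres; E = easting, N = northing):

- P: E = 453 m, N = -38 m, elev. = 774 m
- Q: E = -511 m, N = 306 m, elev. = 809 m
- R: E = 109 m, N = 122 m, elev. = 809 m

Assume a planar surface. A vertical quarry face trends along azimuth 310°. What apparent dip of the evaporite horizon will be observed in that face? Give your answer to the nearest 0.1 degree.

Two edge vectors: P→Q = (-964, 344, 35), P→R = (-344, 160, 35).
Normal n = (P→Q) × (P→R) = (6440, 21700, -35904).
So ∂z/∂E = −n_x/n_z = 0.17937 and ∂z/∂N = −n_y/n_z = 0.60439.
Unit vector along 310° is (sin 310°, cos 310°) = (-0.7660, 0.6428).
Slope in that direction = a·(-0.7660) + b·(0.6428) = 0.25109.
Apparent dip = arctan|0.25109| = 14.1° (true dip is 32.2°, so apparent ≤ true as expected).

14.1°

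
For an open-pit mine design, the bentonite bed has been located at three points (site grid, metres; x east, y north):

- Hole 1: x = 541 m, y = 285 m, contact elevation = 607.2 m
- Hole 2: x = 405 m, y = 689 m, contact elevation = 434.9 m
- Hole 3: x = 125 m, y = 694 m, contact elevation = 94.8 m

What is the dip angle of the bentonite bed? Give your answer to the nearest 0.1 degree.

Let the plane be z = a·x + b·y + c.
Hole 2−Hole 1: −136a + 404b = −172.3;  Hole 3−Hole 1: −416a + 409b = −512.4.
Solving gives a = 1.21433, b = −0.01770.
Gradient magnitude |∇z| = √(a² + b²) = √(1.47459 + 0.00031) = 1.21446.
True dip = arctan(1.21446) = 50.5°, dipping toward W (azimuth ≈ 271°).

50.5°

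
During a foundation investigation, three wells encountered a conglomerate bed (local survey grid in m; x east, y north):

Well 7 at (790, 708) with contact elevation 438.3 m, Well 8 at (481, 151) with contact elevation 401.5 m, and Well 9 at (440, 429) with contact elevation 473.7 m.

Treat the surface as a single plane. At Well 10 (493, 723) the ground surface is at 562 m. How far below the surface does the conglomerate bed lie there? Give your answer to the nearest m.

Let the plane be z = a·x + b·y + c.
Well 8−Well 7: −309a − 557b = −36.8;  Well 9−Well 7: −350a − 279b = 35.4.
Solving gives a = −0.27575, b = 0.21904.
Then c = 438.3 − a·790 − b·708 = 501.06.
At (493, 723): z_contact = −135.9 + 158.4 + 501.06 = 523.5 m.
Depth below ground = 562 − 523.5 = 39 m.

39 m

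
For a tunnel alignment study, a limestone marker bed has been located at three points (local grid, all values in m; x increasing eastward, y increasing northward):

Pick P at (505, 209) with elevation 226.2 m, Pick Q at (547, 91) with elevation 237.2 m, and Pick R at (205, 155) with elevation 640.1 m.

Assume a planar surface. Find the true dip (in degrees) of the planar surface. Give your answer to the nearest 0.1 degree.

Two edge vectors: Pick P→Pick Q = (42, -118, 11), Pick P→Pick R = (-300, -54, 413.9).
Normal n = (Pick P→Pick Q) × (Pick P→Pick R) = (-48246.2, -20683.8, -37668).
So ∂z/∂x = −n_x/n_z = −1.28083 and ∂z/∂y = −n_y/n_z = −0.54911.
Gradient magnitude |∇z| = √(a² + b²) = √(1.64052 + 0.30152) = 1.39357.
True dip = arctan(1.39357) = 54.3°, dipping toward ENE (azimuth ≈ 067°).

54.3°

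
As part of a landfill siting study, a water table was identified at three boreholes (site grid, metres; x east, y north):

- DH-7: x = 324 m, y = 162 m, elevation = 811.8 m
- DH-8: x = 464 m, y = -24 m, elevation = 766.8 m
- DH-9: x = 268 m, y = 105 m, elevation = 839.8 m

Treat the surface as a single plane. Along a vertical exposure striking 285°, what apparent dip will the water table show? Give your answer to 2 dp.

Two edge vectors: DH-7→DH-8 = (140, -186, -45), DH-7→DH-9 = (-56, -57, 28).
Normal n = (DH-7→DH-8) × (DH-7→DH-9) = (-7773, -1400, -18396).
So ∂z/∂x = −n_x/n_z = −0.42254 and ∂z/∂y = −n_y/n_z = −0.07610.
Unit vector along 285° is (sin 285°, cos 285°) = (-0.9659, 0.2588).
Slope in that direction = a·(-0.9659) + b·(0.2588) = 0.38844.
Apparent dip = arctan|0.38844| = 21.23° (true dip is 23.2°, so apparent ≤ true as expected).

21.23°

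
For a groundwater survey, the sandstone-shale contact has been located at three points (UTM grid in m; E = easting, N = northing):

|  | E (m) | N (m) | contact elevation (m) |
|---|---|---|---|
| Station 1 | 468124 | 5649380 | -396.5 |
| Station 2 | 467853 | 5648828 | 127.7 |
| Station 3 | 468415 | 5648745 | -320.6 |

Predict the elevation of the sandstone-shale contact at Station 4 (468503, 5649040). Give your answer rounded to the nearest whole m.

Let the plane be z = a·E + b·N + c.
Station 2−Station 1: −271a − 552b = 524.2;  Station 3−Station 1: 291a − 635b = 75.9.
Solving gives a = −0.87452760, b = −0.52029533.
Then c = -396.5 − a·468124 − b·5649380 = 3348336.87.
At (468503, 5649040): z = −409718.8 − 2939169.1 + 3348336.87 = -551.0 m.

-551 m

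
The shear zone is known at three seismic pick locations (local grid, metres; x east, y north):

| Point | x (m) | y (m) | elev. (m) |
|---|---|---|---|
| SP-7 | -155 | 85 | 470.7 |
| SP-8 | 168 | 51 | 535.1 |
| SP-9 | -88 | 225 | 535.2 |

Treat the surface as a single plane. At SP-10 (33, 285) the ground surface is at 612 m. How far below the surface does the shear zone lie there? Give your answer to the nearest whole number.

27 m

Two edge vectors: SP-7→SP-8 = (323, -34, 64.4), SP-7→SP-9 = (67, 140, 64.5).
Normal n = (SP-7→SP-8) × (SP-7→SP-9) = (-11209, -16518.7, 47498).
So ∂z/∂x = −n_x/n_z = 0.23599 and ∂z/∂y = −n_y/n_z = 0.34778.
Intercept c from SP-7: 470.7 + 36.58 − 29.56 = 477.72.
At (33, 285): z_contact = 7.8 + 99.1 + 477.72 = 584.6 m.
Depth below ground = 612 − 584.6 = 27 m.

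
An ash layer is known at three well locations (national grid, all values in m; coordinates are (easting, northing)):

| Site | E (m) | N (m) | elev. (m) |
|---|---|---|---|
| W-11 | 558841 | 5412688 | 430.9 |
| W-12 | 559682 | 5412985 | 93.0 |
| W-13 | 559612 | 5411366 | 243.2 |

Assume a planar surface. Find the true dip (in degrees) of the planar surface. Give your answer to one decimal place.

Two edge vectors: W-11→W-12 = (841, 297, -337.9), W-11→W-13 = (771, -1322, -187.7).
Normal n = (W-11→W-12) × (W-11→W-13) = (-502450.7, -102665.2, -1340789).
So ∂z/∂E = −n_x/n_z = −0.37474 and ∂z/∂N = −n_y/n_z = −0.07657.
Gradient magnitude |∇z| = √(a² + b²) = √(0.14043 + 0.00586) = 0.38249.
True dip = arctan(0.38249) = 20.9°, dipping toward ENE (azimuth ≈ 078°).

20.9°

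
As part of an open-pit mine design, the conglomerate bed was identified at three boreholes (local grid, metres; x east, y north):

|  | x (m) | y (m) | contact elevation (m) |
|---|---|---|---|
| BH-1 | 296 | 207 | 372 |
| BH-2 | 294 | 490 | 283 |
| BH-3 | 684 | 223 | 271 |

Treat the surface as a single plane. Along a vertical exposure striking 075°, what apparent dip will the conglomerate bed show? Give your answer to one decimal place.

Let the plane be z = a·x + b·y + c.
BH-2−BH-1: −2a + 283b = −89;  BH-3−BH-1: 388a + 16b = −101.
Solving gives a = −0.24727, b = −0.31624.
Unit vector along 075° is (sin 75°, cos 75°) = (0.9659, 0.2588).
Slope in that direction = a·(0.9659) + b·(0.2588) = −0.32069.
Apparent dip = arctan|0.32069| = 17.8° (true dip is 21.9°, so apparent ≤ true as expected).

17.8°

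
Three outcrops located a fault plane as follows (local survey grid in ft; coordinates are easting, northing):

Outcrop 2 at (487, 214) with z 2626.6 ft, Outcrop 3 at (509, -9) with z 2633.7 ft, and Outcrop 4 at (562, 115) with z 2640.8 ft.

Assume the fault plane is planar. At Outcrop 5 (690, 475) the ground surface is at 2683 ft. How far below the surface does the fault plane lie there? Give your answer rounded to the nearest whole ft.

26 ft

Let the plane be z = a·easting + b·northing + c.
Outcrop 3−Outcrop 2: 22a − 223b = 7.1;  Outcrop 4−Outcrop 2: 75a − 99b = 14.2.
Solving gives a = 0.16936, b = −0.01513.
Then c = 2626.6 − a·487 − b·214 = 2547.36.
At (690, 475): z_contact = 116.9 − 7.2 + 2547.36 = 2657.0 ft.
Depth below ground = 2683 − 2657.0 = 26 ft.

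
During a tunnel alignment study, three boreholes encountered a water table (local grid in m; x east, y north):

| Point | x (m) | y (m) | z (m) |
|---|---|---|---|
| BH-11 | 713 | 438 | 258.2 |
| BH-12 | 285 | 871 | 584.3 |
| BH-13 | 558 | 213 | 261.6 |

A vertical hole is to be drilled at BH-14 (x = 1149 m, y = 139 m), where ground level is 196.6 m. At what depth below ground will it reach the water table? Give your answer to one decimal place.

227.9 m

Two edge vectors: BH-11→BH-12 = (-428, 433, 326.1), BH-11→BH-13 = (-155, -225, 3.4).
Normal n = (BH-11→BH-12) × (BH-11→BH-13) = (74844.7, -49090.3, 163415).
So ∂z/∂x = −n_x/n_z = −0.458004 and ∂z/∂y = −n_y/n_z = 0.300403.
Intercept c from BH-11: 258.2 + 326.56 − 131.58 = 453.18.
At (1149, 139): z_contact = −526.25 + 41.76 + 453.18 = -31.31 m.
Depth below ground = 196.6 − (-31.31) = 227.9 m.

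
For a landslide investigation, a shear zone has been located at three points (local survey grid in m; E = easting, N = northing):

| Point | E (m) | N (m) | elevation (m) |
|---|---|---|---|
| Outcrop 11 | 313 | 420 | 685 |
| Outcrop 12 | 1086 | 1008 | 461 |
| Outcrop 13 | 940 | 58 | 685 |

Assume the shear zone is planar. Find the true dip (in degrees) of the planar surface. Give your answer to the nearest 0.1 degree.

14.0°

Let the plane be z = a·E + b·N + c.
Outcrop 12−Outcrop 11: 773a + 588b = −224;  Outcrop 13−Outcrop 11: 627a − 362b = 0.
Solving gives a = −0.12504, b = −0.21657.
Gradient magnitude |∇z| = √(a² + b²) = √(0.01563 + 0.04690) = 0.25008.
True dip = arctan(0.25008) = 14.0°, dipping toward NNE (azimuth ≈ 030°).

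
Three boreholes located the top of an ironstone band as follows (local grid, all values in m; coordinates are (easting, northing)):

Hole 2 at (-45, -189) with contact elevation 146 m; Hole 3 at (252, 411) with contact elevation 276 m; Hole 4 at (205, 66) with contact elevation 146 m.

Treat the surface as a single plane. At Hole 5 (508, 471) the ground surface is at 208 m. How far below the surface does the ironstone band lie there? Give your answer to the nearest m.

Two edge vectors: Hole 2→Hole 3 = (297, 600, 130), Hole 2→Hole 4 = (250, 255, 0).
Normal n = (Hole 2→Hole 3) × (Hole 2→Hole 4) = (-33150, 32500, -74265).
So ∂z/∂E = −n_x/n_z = −0.44637 and ∂z/∂N = −n_y/n_z = 0.43762.
Intercept c from Hole 2: 146 − 20.09 + 82.71 = 208.62.
At (508, 471): z_contact = −226.8 + 206.1 + 208.62 = 188.0 m.
Depth below ground = 208 − 188.0 = 20 m.

20 m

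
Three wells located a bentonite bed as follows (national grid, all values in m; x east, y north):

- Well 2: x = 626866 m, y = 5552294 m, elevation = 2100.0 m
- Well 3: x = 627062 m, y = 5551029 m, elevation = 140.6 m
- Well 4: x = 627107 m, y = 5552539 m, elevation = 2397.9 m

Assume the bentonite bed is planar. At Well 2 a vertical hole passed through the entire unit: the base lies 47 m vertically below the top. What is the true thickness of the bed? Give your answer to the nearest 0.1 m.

25.7 m

Let the plane be z = a·x + b·y + c.
Well 3−Well 2: 196a − 1265b = −1959.4;  Well 4−Well 2: 241a + 245b = 297.9.
Solving gives a = −0.29247, b = 1.50362.
|∇z| = √(a²+b²) = 1.53180, so dip δ = arctan(1.53180) = 56.86°.
True thickness = vertical thickness × cos δ = 47 × cos 56.86° = 25.7 m.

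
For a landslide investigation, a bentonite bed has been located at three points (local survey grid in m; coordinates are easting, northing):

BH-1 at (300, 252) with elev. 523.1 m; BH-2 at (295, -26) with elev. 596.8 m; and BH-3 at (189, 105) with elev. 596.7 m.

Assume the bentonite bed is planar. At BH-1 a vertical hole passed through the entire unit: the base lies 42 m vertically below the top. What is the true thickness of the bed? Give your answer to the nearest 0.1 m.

38.8 m

Two edge vectors: BH-1→BH-2 = (-5, -278, 73.7), BH-1→BH-3 = (-111, -147, 73.6).
Normal n = (BH-1→BH-2) × (BH-1→BH-3) = (-9626.9, -7812.7, -30123).
So ∂z/∂easting = −n_x/n_z = −0.31959 and ∂z/∂northing = −n_y/n_z = −0.25936.
|∇z| = √(a²+b²) = 0.41159, so dip δ = arctan(0.41159) = 22.37°.
True thickness = vertical thickness × cos δ = 42 × cos 22.37° = 38.8 m.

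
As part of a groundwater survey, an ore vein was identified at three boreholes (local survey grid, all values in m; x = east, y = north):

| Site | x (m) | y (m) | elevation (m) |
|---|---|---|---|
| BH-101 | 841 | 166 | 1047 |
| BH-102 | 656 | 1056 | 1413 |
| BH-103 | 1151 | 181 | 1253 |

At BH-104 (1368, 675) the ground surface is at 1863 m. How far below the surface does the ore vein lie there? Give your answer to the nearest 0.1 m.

Let the plane be z = a·x + b·y + c.
BH-102−BH-101: −185a + 890b = 366;  BH-103−BH-101: 310a + 15b = 206.
Solving gives a = 0.638199, b = 0.543895.
Then c = 1047 − a·841 − b·166 = 419.99.
At (1368, 675): z_contact = 873.06 + 367.13 + 419.99 = 1660.17 m.
Depth below ground = 1863 − 1660.17 = 202.8 m.

202.8 m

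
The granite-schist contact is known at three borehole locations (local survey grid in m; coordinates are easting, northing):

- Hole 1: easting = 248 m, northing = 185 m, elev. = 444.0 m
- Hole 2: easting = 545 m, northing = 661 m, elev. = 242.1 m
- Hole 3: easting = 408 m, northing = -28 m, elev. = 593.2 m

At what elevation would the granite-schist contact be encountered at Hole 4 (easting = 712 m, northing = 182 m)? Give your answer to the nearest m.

539 m

Let the plane be z = a·easting + b·northing + c.
Hole 2−Hole 1: 297a + 476b = −201.9;  Hole 3−Hole 1: 160a − 213b = 149.2.
Solving gives a = 0.20093, b = −0.54953.
Then c = 444 − a·248 − b·185 = 495.83.
At (712, 182): z = 143.1 − 100.0 + 495.83 = 538.9 m.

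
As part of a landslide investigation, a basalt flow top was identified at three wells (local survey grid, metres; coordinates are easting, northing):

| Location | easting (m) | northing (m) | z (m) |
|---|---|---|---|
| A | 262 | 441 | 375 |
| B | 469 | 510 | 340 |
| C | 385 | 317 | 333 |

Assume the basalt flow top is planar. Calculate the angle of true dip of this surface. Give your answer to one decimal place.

13.9°

Let the plane be z = a·easting + b·northing + c.
B−A: 207a + 69b = −35;  C−A: 123a − 124b = −42.
Solving gives a = −0.21192, b = 0.12850.
Gradient magnitude |∇z| = √(a² + b²) = √(0.04491 + 0.01651) = 0.24783.
True dip = arctan(0.24783) = 13.9°, dipping toward ESE (azimuth ≈ 121°).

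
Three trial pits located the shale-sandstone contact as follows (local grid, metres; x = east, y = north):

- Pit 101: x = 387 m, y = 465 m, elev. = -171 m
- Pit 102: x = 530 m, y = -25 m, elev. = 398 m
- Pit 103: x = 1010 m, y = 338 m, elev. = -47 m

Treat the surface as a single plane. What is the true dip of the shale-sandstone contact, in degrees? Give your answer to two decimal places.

Two edge vectors: Pit 101→Pit 102 = (143, -490, 569), Pit 101→Pit 103 = (623, -127, 124).
Normal n = (Pit 101→Pit 102) × (Pit 101→Pit 103) = (11503, 336755, 287109).
So ∂z/∂x = −n_x/n_z = −0.04006 and ∂z/∂y = −n_y/n_z = −1.17292.
Gradient magnitude |∇z| = √(a² + b²) = √(0.00161 + 1.37573) = 1.17360.
True dip = arctan(1.17360) = 49.57°, dipping toward N (azimuth ≈ 002°).

49.57°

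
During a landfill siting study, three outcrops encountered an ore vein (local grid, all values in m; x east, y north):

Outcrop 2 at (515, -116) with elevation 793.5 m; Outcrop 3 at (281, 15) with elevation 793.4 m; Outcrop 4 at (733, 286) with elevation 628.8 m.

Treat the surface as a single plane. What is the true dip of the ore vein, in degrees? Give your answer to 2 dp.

Let the plane be z = a·x + b·y + c.
Outcrop 3−Outcrop 2: −234a + 131b = −0.1;  Outcrop 4−Outcrop 2: 218a + 402b = −164.7.
Solving gives a = −0.17562, b = −0.31447.
Gradient magnitude |∇z| = √(a² + b²) = √(0.03084 + 0.09889) = 0.36018.
True dip = arctan(0.36018) = 19.81°, dipping toward NNE (azimuth ≈ 029°).

19.81°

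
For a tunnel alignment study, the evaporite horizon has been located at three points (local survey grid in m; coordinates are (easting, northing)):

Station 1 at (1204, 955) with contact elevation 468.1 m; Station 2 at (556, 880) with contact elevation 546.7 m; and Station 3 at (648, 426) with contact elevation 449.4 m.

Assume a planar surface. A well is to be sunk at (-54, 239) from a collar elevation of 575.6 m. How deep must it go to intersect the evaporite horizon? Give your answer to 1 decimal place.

60.7 m

Two edge vectors: Station 1→Station 2 = (-648, -75, 78.6), Station 1→Station 3 = (-556, -529, -18.7).
Normal n = (Station 1→Station 2) × (Station 1→Station 3) = (42981.9, -55819.2, 301092).
So ∂z/∂E = −n_x/n_z = −0.142753 and ∂z/∂N = −n_y/n_z = 0.185389.
Intercept c from Station 1: 468.1 + 171.88 − 177.05 = 462.93.
At (-54, 239): z_contact = 7.71 + 44.31 + 462.93 = 514.95 m.
Depth below ground = 575.6 − 514.95 = 60.7 m.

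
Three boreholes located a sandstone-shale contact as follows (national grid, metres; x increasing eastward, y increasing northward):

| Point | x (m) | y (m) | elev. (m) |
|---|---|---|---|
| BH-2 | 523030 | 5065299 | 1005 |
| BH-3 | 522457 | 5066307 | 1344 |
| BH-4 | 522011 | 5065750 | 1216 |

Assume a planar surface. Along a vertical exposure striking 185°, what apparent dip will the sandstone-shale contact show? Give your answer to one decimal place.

Two edge vectors: BH-2→BH-3 = (-573, 1008, 339), BH-2→BH-4 = (-1019, 451, 211).
Normal n = (BH-2→BH-3) × (BH-2→BH-4) = (59799, -224538, 768729).
So ∂z/∂x = −n_x/n_z = −0.07779 and ∂z/∂y = −n_y/n_z = 0.29209.
Unit vector along 185° is (sin 185°, cos 185°) = (-0.0872, -0.9962).
Slope in that direction = a·(-0.0872) + b·(-0.9962) = −0.28420.
Apparent dip = arctan|0.28420| = 15.9° (true dip is 16.8°, so apparent ≤ true as expected).

15.9°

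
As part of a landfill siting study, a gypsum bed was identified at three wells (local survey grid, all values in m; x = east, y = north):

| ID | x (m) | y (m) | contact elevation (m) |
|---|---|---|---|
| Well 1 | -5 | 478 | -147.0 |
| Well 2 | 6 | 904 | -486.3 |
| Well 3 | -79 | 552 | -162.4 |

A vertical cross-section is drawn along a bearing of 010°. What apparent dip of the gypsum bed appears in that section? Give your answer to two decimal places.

41.00°

Let the plane be z = a·x + b·y + c.
Well 2−Well 1: 11a + 426b = −339.3;  Well 3−Well 1: −74a + 74b = −15.4.
Solving gives a = −0.57356, b = −0.78167.
Unit vector along 010° is (sin 10°, cos 10°) = (0.1736, 0.9848).
Slope in that direction = a·(0.1736) + b·(0.9848) = −0.86939.
Apparent dip = arctan|0.86939| = 41.00° (true dip is 44.1°, so apparent ≤ true as expected).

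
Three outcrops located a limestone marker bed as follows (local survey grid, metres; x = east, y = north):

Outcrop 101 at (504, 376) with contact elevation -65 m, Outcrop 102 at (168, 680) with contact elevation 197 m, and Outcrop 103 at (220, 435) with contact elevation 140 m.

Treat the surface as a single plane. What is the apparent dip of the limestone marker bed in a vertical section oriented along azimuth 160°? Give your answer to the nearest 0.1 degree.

Let the plane be z = a·x + b·y + c.
Outcrop 102−Outcrop 101: −336a + 304b = 262;  Outcrop 103−Outcrop 101: −284a + 59b = 205.
Solving gives a = −0.70456, b = 0.08311.
Unit vector along 160° is (sin 160°, cos 160°) = (0.3420, -0.9397).
Slope in that direction = a·(0.3420) + b·(-0.9397) = −0.31908.
Apparent dip = arctan|0.31908| = 17.7° (true dip is 35.4°, so apparent ≤ true as expected).

17.7°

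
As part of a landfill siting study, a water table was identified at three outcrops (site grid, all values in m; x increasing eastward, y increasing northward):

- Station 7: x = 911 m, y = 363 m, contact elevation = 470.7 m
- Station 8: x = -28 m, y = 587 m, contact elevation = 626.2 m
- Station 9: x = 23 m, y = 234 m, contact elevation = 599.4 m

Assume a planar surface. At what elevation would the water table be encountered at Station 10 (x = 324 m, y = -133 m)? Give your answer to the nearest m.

Two edge vectors: Station 7→Station 8 = (-939, 224, 155.5), Station 7→Station 9 = (-888, -129, 128.7).
Normal n = (Station 7→Station 8) × (Station 7→Station 9) = (48888.3, -17234.7, 320043).
So ∂z/∂x = −n_x/n_z = −0.15276 and ∂z/∂y = −n_y/n_z = 0.05385.
Intercept c from Station 7: 470.7 + 139.16 − 19.55 = 590.31.
At (324, -133): z = −49.5 − 7.2 + 590.31 = 533.7 m.

534 m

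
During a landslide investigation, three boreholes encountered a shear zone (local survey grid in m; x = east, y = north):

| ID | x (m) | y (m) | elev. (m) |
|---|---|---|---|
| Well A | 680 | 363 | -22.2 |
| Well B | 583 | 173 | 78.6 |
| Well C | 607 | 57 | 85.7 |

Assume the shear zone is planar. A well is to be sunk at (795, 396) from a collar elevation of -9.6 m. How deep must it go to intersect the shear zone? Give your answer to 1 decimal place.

94.3 m

Let the plane be z = a·x + b·y + c.
Well B−Well A: −97a − 190b = 100.8;  Well C−Well A: −73a − 306b = 107.9.
Solving gives a = −0.65417, b = −0.19655.
Then c = -22.2 − a·680 − b·363 = 493.99.
At (795, 396): z_contact = −520.07 − 77.84 + 493.99 = -103.92 m.
Depth below ground = -9.6 − (-103.92) = 94.3 m.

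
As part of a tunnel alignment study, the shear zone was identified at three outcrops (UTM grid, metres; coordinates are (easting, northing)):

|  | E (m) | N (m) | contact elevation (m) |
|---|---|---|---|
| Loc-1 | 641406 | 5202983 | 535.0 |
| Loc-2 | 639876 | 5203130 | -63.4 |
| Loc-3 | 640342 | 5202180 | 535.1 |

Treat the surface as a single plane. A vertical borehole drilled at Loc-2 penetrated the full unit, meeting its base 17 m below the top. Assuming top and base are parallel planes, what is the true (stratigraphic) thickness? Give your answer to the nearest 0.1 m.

Two edge vectors: Loc-1→Loc-2 = (-1530, 147, -598.4), Loc-1→Loc-3 = (-1064, -803, 0.1).
Normal n = (Loc-1→Loc-2) × (Loc-1→Loc-3) = (-480500.5, 636850.6, 1384998).
So ∂z/∂E = −n_x/n_z = 0.34693 and ∂z/∂N = −n_y/n_z = −0.45982.
|∇z| = √(a²+b²) = 0.57602, so dip δ = arctan(0.57602) = 29.94°.
True thickness = vertical thickness × cos δ = 17 × cos 29.94° = 14.7 m.

14.7 m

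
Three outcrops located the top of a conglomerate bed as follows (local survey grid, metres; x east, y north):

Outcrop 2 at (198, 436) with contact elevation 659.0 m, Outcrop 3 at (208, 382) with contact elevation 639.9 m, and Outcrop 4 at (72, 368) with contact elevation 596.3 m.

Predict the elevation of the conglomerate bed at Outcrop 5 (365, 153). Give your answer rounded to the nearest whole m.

Two edge vectors: Outcrop 2→Outcrop 3 = (10, -54, -19.1), Outcrop 2→Outcrop 4 = (-126, -68, -62.7).
Normal n = (Outcrop 2→Outcrop 3) × (Outcrop 2→Outcrop 4) = (2087, 3033.6, -7484).
So ∂z/∂x = −n_x/n_z = 0.27886 and ∂z/∂y = −n_y/n_z = 0.40534.
Intercept c from Outcrop 2: 659 − 55.21 − 176.73 = 427.06.
At (365, 153): z = 101.8 + 62.0 + 427.06 = 590.9 m.

591 m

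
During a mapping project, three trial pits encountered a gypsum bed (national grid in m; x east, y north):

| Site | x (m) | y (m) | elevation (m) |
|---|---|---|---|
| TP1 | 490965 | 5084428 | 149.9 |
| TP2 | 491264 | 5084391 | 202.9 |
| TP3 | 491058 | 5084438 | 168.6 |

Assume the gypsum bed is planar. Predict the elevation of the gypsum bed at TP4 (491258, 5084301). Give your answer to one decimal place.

Two edge vectors: TP1→TP2 = (299, -37, 53), TP1→TP3 = (93, 10, 18.7).
Normal n = (TP1→TP2) × (TP1→TP3) = (-1221.9, -662.3, 6431).
So ∂z/∂x = −n_x/n_z = 0.190001555 and ∂z/∂y = −n_y/n_z = 0.102985539.
Intercept c from TP1: 149.9 − 93284.11 − 523622.56 = −616756.77.
At (491258, 5084301): z = 93339.8 + 523609.5 − 616756.77 = 192.5 m.

192.5 m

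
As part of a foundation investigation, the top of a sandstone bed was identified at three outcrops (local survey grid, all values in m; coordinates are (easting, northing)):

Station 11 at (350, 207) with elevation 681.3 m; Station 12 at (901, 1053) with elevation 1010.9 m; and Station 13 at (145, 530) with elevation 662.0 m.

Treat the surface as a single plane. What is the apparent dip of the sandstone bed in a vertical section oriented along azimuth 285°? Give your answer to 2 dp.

16.47°

Let the plane be z = a·E + b·N + c.
Station 12−Station 11: 551a + 846b = 329.6;  Station 13−Station 11: −205a + 323b = −19.3.
Solving gives a = 0.34942, b = 0.16202.
Unit vector along 285° is (sin 285°, cos 285°) = (-0.9659, 0.2588).
Slope in that direction = a·(-0.9659) + b·(0.2588) = −0.29558.
Apparent dip = arctan|0.29558| = 16.47° (true dip is 21.1°, so apparent ≤ true as expected).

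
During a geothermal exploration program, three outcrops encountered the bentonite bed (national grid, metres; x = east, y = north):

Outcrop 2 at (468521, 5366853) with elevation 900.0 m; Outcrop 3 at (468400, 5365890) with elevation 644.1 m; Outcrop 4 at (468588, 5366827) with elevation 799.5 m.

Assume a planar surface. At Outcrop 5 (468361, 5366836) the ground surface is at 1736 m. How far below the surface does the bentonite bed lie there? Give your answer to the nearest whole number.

630 m

Two edge vectors: Outcrop 2→Outcrop 3 = (-121, -963, -255.9), Outcrop 2→Outcrop 4 = (67, -26, -100.5).
Normal n = (Outcrop 2→Outcrop 3) × (Outcrop 2→Outcrop 4) = (90128.1, -29305.8, 67667).
So ∂z/∂x = −n_x/n_z = −1.33193580 and ∂z/∂y = −n_y/n_z = 0.43308851.
Intercept c from Outcrop 2: 900 + 624039.89 − 2324322.35 = −1699382.46.
At (468361, 5366836): z_contact = −623826.8 + 2324315.0 − 1699382.46 = 1105.7 m.
Depth below ground = 1736 − 1105.7 = 630 m.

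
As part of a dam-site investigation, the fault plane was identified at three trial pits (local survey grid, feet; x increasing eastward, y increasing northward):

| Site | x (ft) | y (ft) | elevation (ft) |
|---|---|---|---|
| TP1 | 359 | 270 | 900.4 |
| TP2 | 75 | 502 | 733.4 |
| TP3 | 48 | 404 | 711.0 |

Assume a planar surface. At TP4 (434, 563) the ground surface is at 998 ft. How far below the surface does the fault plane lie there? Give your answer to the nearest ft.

34 ft

Let the plane be z = a·x + b·y + c.
TP2−TP1: −284a + 232b = −167;  TP3−TP1: −311a + 134b = −189.4.
Solving gives a = 0.63241, b = 0.05433.
Then c = 900.4 − a·359 − b·270 = 658.69.
At (434, 563): z_contact = 274.5 + 30.6 + 658.69 = 963.8 ft.
Depth below ground = 998 − 963.8 = 34 ft.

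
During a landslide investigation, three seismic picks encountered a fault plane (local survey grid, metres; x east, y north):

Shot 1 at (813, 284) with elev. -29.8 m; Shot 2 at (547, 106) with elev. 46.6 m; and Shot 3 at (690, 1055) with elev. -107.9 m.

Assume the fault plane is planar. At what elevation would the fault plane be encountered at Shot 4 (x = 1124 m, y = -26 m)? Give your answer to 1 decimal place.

Two edge vectors: Shot 1→Shot 2 = (-266, -178, 76.4), Shot 1→Shot 3 = (-123, 771, -78.1).
Normal n = (Shot 1→Shot 2) × (Shot 1→Shot 3) = (-45002.6, -30171.8, -226980).
So ∂z/∂x = −n_x/n_z = −0.198267 and ∂z/∂y = −n_y/n_z = −0.132927.
Intercept c from Shot 1: -29.8 + 161.19 + 37.75 = 169.14.
At (1124, -26): z = −222.9 + 3.5 + 169.14 = -50.3 m.

-50.3 m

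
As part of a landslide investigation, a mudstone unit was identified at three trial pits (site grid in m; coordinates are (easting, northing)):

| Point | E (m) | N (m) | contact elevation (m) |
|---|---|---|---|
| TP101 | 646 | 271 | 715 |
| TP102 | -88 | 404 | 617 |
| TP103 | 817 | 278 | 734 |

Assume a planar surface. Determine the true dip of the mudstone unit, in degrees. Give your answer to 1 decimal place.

Two edge vectors: TP101→TP102 = (-734, 133, -98), TP101→TP103 = (171, 7, 19).
Normal n = (TP101→TP102) × (TP101→TP103) = (3213, -2812, -27881).
So ∂z/∂E = −n_x/n_z = 0.11524 and ∂z/∂N = −n_y/n_z = −0.10086.
Gradient magnitude |∇z| = √(a² + b²) = √(0.01328 + 0.01017) = 0.15314.
True dip = arctan(0.15314) = 8.7°, dipping toward NW (azimuth ≈ 311°).

8.7°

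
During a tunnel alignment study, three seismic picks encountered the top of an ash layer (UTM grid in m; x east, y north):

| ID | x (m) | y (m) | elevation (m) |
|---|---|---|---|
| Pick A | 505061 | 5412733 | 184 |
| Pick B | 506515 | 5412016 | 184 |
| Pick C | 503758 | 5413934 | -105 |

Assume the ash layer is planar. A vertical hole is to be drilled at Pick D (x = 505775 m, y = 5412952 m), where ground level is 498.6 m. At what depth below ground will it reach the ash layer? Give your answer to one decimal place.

Two edge vectors: Pick A→Pick B = (1454, -717, 0), Pick A→Pick C = (-1303, 1201, -289).
Normal n = (Pick A→Pick B) × (Pick A→Pick C) = (207213, 420206, 812003).
So ∂z/∂x = −n_x/n_z = −0.255187481 and ∂z/∂y = −n_y/n_z = −0.517493162.
Intercept c from Pick A: 184 + 128885.24 + 2801052.32 = 2930121.56.
At (505775, 5412952): z_contact = −129067.45 − 2801165.65 + 2930121.56 = -111.53 m.
Depth below ground = 498.6 − (-111.53) = 610.1 m.

610.1 m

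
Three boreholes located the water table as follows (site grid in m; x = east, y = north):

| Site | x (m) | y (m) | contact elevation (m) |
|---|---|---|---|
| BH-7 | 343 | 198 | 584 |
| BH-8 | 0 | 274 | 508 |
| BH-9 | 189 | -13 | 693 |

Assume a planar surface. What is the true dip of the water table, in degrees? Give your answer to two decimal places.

30.59°

Two edge vectors: BH-7→BH-8 = (-343, 76, -76), BH-7→BH-9 = (-154, -211, 109).
Normal n = (BH-7→BH-8) × (BH-7→BH-9) = (-7752, 49091, 84077).
So ∂z/∂x = −n_x/n_z = 0.09220 and ∂z/∂y = −n_y/n_z = −0.58388.
Gradient magnitude |∇z| = √(a² + b²) = √(0.00850 + 0.34092) = 0.59112.
True dip = arctan(0.59112) = 30.59°, dipping toward N (azimuth ≈ 351°).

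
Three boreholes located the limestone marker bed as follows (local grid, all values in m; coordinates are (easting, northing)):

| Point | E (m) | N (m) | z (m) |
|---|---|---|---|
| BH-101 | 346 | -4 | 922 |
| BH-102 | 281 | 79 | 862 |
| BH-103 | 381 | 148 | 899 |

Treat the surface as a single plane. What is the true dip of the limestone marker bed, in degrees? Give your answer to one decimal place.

32.2°

Two edge vectors: BH-101→BH-102 = (-65, 83, -60), BH-101→BH-103 = (35, 152, -23).
Normal n = (BH-101→BH-102) × (BH-101→BH-103) = (7211, -3595, -12785).
So ∂z/∂E = −n_x/n_z = 0.56402 and ∂z/∂N = −n_y/n_z = −0.28119.
Gradient magnitude |∇z| = √(a² + b²) = √(0.31812 + 0.07907) = 0.63023.
True dip = arctan(0.63023) = 32.2°, dipping toward WNW (azimuth ≈ 296°).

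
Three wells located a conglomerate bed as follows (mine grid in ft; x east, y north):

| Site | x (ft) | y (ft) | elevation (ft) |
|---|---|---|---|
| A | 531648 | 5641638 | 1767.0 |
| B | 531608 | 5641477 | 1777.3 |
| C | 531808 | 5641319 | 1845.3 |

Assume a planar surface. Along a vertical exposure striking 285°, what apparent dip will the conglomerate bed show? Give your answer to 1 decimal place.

14.9°

Let the plane be z = a·x + b·y + c.
B−A: −40a − 161b = 10.3;  C−A: 160a − 319b = 78.3.
Solving gives a = 0.24197, b = −0.12409.
Unit vector along 285° is (sin 285°, cos 285°) = (-0.9659, 0.2588).
Slope in that direction = a·(-0.9659) + b·(0.2588) = −0.26584.
Apparent dip = arctan|0.26584| = 14.9° (true dip is 15.2°, so apparent ≤ true as expected).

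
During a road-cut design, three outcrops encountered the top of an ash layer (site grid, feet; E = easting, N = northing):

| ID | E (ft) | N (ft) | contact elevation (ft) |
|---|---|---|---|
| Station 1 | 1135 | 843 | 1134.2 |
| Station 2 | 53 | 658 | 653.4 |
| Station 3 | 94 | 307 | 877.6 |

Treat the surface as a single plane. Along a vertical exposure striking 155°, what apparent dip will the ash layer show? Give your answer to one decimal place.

36.9°

Two edge vectors: Station 1→Station 2 = (-1082, -185, -480.8), Station 1→Station 3 = (-1041, -536, -256.6).
Normal n = (Station 1→Station 2) × (Station 1→Station 3) = (-210237.8, 222871.6, 387367).
So ∂z/∂E = −n_x/n_z = 0.54274 and ∂z/∂N = −n_y/n_z = −0.57535.
Unit vector along 155° is (sin 155°, cos 155°) = (0.4226, -0.9063).
Slope in that direction = a·(0.4226) + b·(-0.9063) = 0.75081.
Apparent dip = arctan|0.75081| = 36.9° (true dip is 38.3°, so apparent ≤ true as expected).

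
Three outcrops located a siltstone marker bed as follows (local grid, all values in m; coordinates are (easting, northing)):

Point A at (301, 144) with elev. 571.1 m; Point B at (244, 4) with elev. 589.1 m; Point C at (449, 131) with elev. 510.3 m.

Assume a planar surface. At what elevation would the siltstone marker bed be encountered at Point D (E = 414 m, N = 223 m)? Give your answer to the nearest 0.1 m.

528.0 m

Let the plane be z = a·E + b·N + c.
Point B−Point A: −57a − 140b = 18;  Point C−Point A: 148a − 13b = −60.8.
Solving gives a = −0.40753, b = 0.03735.
Then c = 571.1 − a·301 − b·144 = 688.39.
At (414, 223): z = −168.7 + 8.3 + 688.39 = 528.0 m.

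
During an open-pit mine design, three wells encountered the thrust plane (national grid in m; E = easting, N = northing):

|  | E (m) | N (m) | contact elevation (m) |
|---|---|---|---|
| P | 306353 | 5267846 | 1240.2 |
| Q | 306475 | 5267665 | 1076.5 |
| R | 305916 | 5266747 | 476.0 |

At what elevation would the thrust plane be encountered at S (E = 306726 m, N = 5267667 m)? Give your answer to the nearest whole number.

Let the plane be z = a·E + b·N + c.
Q−P: 122a − 181b = −163.7;  R−P: −437a − 1099b = −764.2.
Solving gives a = −0.19507963, b = 0.77292975.
Then c = 1240.2 − a·306353 − b·5267846 = −4010671.48.
At (306726, 5267667): z = −59836.0 + 4071536.6 − 4010671.48 = 1029.1 m.

1029 m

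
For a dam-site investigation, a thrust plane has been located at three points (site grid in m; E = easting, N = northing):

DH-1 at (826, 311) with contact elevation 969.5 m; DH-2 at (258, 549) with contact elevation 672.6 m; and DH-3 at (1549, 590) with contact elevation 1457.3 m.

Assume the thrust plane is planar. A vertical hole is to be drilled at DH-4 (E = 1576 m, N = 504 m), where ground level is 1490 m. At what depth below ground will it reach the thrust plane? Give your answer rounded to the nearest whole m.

33 m

Two edge vectors: DH-1→DH-2 = (-568, 238, -296.9), DH-1→DH-3 = (723, 279, 487.8).
Normal n = (DH-1→DH-2) × (DH-1→DH-3) = (198931.5, 62411.7, -330546).
So ∂z/∂E = −n_x/n_z = 0.60183 and ∂z/∂N = −n_y/n_z = 0.18881.
Intercept c from DH-1: 969.5 − 497.11 − 58.72 = 413.67.
At (1576, 504): z_contact = 948.5 + 95.2 + 413.67 = 1457.3 m.
Depth below ground = 1490 − 1457.3 = 33 m.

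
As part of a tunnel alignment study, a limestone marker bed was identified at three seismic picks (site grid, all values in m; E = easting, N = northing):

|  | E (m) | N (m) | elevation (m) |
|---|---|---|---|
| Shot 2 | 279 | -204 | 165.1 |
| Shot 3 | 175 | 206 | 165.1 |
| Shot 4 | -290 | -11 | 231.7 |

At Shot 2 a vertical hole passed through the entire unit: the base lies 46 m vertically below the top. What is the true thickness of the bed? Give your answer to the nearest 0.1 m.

45.6 m

Let the plane be z = a·E + b·N + c.
Shot 3−Shot 2: −104a + 410b = 0;  Shot 4−Shot 2: −569a + 193b = 66.6.
Solving gives a = −0.12807, b = −0.03249.
|∇z| = √(a²+b²) = 0.13212, so dip δ = arctan(0.13212) = 7.53°.
True thickness = vertical thickness × cos δ = 46 × cos 7.53° = 45.6 m.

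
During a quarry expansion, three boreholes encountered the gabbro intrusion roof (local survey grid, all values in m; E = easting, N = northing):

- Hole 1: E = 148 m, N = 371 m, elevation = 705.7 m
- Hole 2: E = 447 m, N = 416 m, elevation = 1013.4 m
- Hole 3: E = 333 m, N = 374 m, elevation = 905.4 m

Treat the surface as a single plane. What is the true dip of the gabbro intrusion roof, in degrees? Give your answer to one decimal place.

49.0°

Let the plane be z = a·E + b·N + c.
Hole 2−Hole 1: 299a + 45b = 307.7;  Hole 3−Hole 1: 185a + 3b = 199.7.
Solving gives a = 1.08554, b = −0.37504.
Gradient magnitude |∇z| = √(a² + b²) = √(1.17840 + 0.14066) = 1.14850.
True dip = arctan(1.14850) = 49.0°, dipping toward WNW (azimuth ≈ 289°).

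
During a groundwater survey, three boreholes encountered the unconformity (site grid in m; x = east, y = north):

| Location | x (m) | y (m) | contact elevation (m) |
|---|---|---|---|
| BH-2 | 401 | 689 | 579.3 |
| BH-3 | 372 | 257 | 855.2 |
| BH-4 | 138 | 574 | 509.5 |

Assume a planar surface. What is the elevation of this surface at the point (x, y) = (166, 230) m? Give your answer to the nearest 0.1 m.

Let the plane be z = a·x + b·y + c.
BH-3−BH-2: −29a − 432b = 275.9;  BH-4−BH-2: −263a − 115b = −69.8.
Solving gives a = 0.56113, b = −0.67633.
Then c = 579.3 − a·401 − b·689 = 820.27.
At (166, 230): z = 93.1 − 155.6 + 820.27 = 757.9 m.

757.9 m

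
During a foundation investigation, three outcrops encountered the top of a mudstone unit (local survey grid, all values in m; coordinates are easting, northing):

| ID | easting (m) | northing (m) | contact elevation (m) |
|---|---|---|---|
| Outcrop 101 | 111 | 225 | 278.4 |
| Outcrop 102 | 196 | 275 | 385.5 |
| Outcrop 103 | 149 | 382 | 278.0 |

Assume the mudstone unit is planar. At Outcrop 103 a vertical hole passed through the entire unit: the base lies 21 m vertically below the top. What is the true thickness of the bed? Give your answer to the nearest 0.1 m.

11.6 m

Let the plane be z = a·easting + b·northing + c.
Outcrop 102−Outcrop 101: 85a + 50b = 107.1;  Outcrop 103−Outcrop 101: 38a + 157b = −0.4.
Solving gives a = 1.47092, b = −0.35857.
|∇z| = √(a²+b²) = 1.51400, so dip δ = arctan(1.51400) = 56.56°.
True thickness = vertical thickness × cos δ = 21 × cos 56.56° = 11.6 m.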